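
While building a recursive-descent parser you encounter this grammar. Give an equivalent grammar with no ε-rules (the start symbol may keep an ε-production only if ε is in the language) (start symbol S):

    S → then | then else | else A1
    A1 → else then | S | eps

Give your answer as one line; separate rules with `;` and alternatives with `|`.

S → then | then else | else A1 | else; A1 → else then | S

Nullable set = {A1}.
ε ∉ L(G), so no ε-production is kept.
For each production, add variants omitting each subset of nullable occurrences: S → else A1 gives else A1 | else.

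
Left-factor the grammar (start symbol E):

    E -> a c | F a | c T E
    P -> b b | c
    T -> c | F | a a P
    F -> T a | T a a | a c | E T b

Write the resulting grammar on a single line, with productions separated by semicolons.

F has alternatives sharing prefix 'T a': factor to F → T a F' with F' → ε | a.

E -> a c | F a | c T E; P -> b b | c; T -> c | F | a a P; F -> a c | E T b | T a F'; F' -> ε | a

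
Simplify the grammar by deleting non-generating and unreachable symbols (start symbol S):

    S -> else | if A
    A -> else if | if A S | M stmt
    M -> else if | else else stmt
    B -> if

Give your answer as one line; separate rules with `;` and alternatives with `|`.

S -> else | if A; A -> else if | if A S | M stmt; M -> else if | else else stmt

Generating nonterminals: {A, B, M, S}.
Reachable from S after that: {A, M, S}.
Removed useless symbols: {B} and every production mentioning them.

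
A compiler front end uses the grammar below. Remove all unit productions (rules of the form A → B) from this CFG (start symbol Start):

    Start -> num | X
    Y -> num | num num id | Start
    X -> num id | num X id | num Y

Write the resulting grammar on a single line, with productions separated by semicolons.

Unit pairs: Start ⇒* {X}; Y ⇒* {Start, X}.
For each unit pair (A, B), copy every non-unit production of B to A, then drop all unit productions.

Start -> num | num id | num X id | num Y; Y -> num | num id | num X id | num Y | num num id; X -> num id | num X id | num Y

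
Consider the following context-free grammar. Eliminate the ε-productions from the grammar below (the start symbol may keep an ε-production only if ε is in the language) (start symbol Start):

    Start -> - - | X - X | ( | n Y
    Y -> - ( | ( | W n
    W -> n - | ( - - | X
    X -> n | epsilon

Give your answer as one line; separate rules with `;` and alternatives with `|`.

Nullable nonterminals: {W, X}.
ε ∉ L(G), so no ε-production is kept.
Add the nullable-subset variants: Start → X - X gives X - X | X - | - X | -. Y → W n gives W n | n.

Start -> - - | X - X | X - | - X | - | ( | n Y; Y -> - ( | ( | W n | n; W -> n - | ( - - | X; X -> n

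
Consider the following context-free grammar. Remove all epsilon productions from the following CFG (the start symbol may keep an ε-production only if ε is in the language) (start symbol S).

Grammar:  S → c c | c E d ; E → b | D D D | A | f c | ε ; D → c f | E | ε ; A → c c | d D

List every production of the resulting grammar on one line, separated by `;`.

S → c c | c E d | c d; E → b | D D D | D D | D | A | f c; D → c f | E; A → c c | d D | d

Nullable nonterminals: {D, E}.
ε ∉ L(G), so no ε-production is kept.
For each production, add variants omitting each subset of nullable occurrences: S → c E d gives c E d | c d. E → D D D gives D D D | D D | D. A → d D gives d D | d.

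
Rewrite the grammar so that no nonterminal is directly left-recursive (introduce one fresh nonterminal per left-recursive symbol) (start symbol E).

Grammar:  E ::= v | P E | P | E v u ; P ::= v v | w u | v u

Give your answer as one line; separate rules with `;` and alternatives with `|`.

Left recursion appears on E.
For E: α = {v u}, β = {v, P E, P}. Rewrite as E → β E' and E' → α E' | ε.

E ::= v E' | P E E' | P E'; P ::= v v | w u | v u; E' ::= v u E' | ε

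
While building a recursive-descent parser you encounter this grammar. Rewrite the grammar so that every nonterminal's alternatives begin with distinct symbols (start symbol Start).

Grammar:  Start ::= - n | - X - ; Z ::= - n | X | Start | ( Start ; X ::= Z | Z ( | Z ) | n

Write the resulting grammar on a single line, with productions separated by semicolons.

Start ::= - Start1; Z ::= - n | X | Start | ( Start; X ::= n | Z X1; Start1 ::= n | X -; X1 ::= eps | ( | )

Start has alternatives sharing prefix '-': factor to Start → - Start1 with Start1 → n | X -.
X has alternatives sharing prefix 'Z': factor to X → Z X1 with X1 → ε | ( | ).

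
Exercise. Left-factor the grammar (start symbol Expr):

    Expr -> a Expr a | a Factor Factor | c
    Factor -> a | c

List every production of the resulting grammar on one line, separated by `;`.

Expr has alternatives sharing prefix 'a': factor to Expr → a Expr1 with Expr1 → Expr a | Factor Factor.

Expr -> c | a Expr1; Factor -> a | c; Expr1 -> Expr a | Factor Factor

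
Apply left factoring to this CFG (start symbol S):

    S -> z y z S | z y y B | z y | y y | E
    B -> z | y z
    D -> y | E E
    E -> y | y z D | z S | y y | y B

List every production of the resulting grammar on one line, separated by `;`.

S has alternatives sharing prefix 'z y': factor to S → z y S' with S' → z S | y B | ε.
E has alternatives sharing prefix 'y': factor to E → y E' with E' → ε | z D | y | B.

S -> y y | E | z y S'; B -> z | y z; D -> y | E E; E -> z S | y E'; S' -> z S | y B | epsilon; E' -> epsilon | z D | y | B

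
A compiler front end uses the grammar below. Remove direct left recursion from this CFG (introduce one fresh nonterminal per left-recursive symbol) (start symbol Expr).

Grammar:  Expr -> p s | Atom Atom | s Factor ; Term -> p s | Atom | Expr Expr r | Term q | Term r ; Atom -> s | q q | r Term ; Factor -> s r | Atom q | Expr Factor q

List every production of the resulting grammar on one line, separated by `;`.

Term is directly left-recursive.
For Term: α = {q, r}, β = {p s, Atom, Expr Expr r}. Rewrite as Term → β Term1 and Term1 → α Term1 | ε.

Expr -> p s | Atom Atom | s Factor; Term -> p s Term1 | Atom Term1 | Expr Expr r Term1; Atom -> s | q q | r Term; Factor -> s r | Atom q | Expr Factor q; Term1 -> q Term1 | r Term1 | ε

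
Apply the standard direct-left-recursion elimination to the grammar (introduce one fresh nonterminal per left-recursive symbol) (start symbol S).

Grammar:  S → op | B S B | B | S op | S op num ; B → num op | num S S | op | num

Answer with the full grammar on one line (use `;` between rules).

Directly left-recursive nonterminal: S.
For S: α = {op, op num}, β = {op, B S B, B}. Rewrite as S → β S' and S' → α S' | ε.

S → op S' | B S B S' | B S'; B → num op | num S S | op | num; S' → op S' | op num S' | epsilon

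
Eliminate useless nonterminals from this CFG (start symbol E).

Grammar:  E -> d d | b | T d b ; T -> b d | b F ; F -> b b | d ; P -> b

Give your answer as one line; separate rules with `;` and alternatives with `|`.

Generating nonterminals: {E, F, P, T}.
Reachable from E after that: {E, F, T}.
Removed useless symbols: {P} and every production mentioning them.

E -> d d | b | T d b; T -> b d | b F; F -> b b | d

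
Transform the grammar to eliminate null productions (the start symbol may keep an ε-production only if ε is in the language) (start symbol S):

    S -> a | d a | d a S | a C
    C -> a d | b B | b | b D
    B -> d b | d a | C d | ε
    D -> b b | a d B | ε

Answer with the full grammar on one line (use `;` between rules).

S -> a | d a | d a S | a C; C -> a d | b B | b | b D; B -> d b | d a | C d; D -> b b | a d B | a d

The nullable symbols are {B, D}.
ε ∉ L(G), so no ε-production is kept.
Expand every rule over subsets of its nullable positions: C → b B gives b B | b. D → a d B gives a d B | a d.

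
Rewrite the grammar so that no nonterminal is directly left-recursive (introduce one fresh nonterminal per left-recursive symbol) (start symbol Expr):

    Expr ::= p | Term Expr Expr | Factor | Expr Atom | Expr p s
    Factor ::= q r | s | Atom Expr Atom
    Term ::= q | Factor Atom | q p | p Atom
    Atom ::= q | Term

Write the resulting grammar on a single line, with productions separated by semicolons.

Left recursion appears on Expr.
For Expr: α = {Atom, p s}, β = {p, Term Expr Expr, Factor}. Rewrite as Expr → β Expr1 and Expr1 → α Expr1 | ε.

Expr ::= p Expr1 | Term Expr Expr Expr1 | Factor Expr1; Factor ::= q r | s | Atom Expr Atom; Term ::= q | Factor Atom | q p | p Atom; Atom ::= q | Term; Expr1 ::= Atom Expr1 | p s Expr1 | epsilon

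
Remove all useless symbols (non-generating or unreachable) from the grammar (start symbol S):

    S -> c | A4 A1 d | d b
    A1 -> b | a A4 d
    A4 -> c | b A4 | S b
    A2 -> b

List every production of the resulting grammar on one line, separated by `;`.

Generating nonterminals: {A1, A2, A4, S}.
Reachable from S after that: {A1, A4, S}.
Removed useless symbols: {A2} and every production mentioning them.

S -> c | A4 A1 d | d b; A1 -> b | a A4 d; A4 -> c | b A4 | S b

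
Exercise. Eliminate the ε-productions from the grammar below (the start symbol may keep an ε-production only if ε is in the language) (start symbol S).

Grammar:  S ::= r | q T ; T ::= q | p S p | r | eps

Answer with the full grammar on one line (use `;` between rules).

S ::= r | q T | q; T ::= q | p S p | r

Nullable set = {T}.
ε ∉ L(G), so no ε-production is kept.
For each production, add variants omitting each subset of nullable occurrences: S → q T gives q T | q.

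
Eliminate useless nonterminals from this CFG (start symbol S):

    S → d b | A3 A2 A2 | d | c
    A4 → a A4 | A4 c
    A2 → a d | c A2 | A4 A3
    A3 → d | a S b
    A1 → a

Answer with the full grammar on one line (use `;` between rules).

S → d b | A3 A2 A2 | d | c; A2 → a d | c A2; A3 → d | a S b

Generating nonterminals: {A1, A2, A3, S}.
Reachable from S after that: {A2, A3, S}.
Removed useless symbols: {A1, A4} and every production mentioning them.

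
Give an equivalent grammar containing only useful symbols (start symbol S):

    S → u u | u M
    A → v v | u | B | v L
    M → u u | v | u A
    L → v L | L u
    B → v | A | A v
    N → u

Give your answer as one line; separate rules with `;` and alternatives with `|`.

Generating nonterminals: {A, B, M, N, S}.
Reachable from S after that: {A, B, M, S}.
Removed useless symbols: {L, N} and every production mentioning them.

S → u u | u M; A → v v | u | B; M → u u | v | u A; B → v | A | A v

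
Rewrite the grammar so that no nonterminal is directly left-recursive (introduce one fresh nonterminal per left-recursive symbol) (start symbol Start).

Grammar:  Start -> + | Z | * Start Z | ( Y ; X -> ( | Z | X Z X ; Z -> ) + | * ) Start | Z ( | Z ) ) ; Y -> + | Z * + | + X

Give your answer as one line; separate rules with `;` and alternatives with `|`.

Start -> + | Z | * Start Z | ( Y; X -> ( X1 | Z X1; Z -> ) + Z1 | * ) Start Z1; Y -> + | Z * + | + X; X1 -> Z X X1 | ε; Z1 -> ( Z1 | ) ) Z1 | ε

Left recursion appears on X, Z.
For X: α = {Z X}, β = {(, Z}. Rewrite as X → β X1 and X1 → α X1 | ε.
For Z: α = {(, ) )}, β = {) +, * ) Start}. Rewrite as Z → β Z1 and Z1 → α Z1 | ε.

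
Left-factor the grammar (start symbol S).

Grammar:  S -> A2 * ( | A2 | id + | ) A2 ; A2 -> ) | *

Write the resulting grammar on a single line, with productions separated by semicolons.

S has alternatives sharing prefix 'A2': factor to S → A2 S' with S' → * ( | ε.

S -> id + | ) A2 | A2 S'; A2 -> ) | *; S' -> * ( | ε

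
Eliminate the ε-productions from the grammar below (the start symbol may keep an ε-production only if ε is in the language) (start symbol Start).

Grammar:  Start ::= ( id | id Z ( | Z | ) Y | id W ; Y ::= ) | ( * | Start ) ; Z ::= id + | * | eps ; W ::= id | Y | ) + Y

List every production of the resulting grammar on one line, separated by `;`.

Start ::= ( id | id Z ( | id ( | Z | ) Y | id W | eps; Y ::= ) | ( * | Start ); Z ::= id + | *; W ::= id | Y | ) + Y

Nullable nonterminals: {Start, Z}.
ε ∈ L(G) since Start is nullable, so keep Start → ε.
For each production, add variants omitting each subset of nullable occurrences: Start → id Z ( gives id Z ( | id (.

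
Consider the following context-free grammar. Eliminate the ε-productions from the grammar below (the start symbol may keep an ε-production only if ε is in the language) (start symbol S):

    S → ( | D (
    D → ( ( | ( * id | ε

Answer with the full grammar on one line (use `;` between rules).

S → ( | D (; D → ( ( | ( * id

Nullable nonterminals: {D}.
ε ∉ L(G), so no ε-production is kept.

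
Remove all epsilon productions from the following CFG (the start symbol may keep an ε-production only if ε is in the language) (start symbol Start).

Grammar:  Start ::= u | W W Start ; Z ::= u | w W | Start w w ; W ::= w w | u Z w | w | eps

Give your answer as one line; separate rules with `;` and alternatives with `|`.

Start ::= u | W W Start | W Start; Z ::= u | w W | w | Start w w; W ::= w w | u Z w | w

Nullable set = {W}.
ε ∉ L(G), so no ε-production is kept.
For each production, add variants omitting each subset of nullable occurrences: Start → W W Start gives W W Start | W Start. Z → w W gives w W | w.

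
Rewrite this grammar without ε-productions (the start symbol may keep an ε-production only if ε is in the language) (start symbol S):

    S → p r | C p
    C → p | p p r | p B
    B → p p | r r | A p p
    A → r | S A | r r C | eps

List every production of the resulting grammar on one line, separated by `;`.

S → p r | C p; C → p | p p r | p B; B → p p | r r | A p p; A → r | S A | S | r r C

The nullable symbols are {A}.
ε ∉ L(G), so no ε-production is kept.
Add the nullable-subset variants: A → S A gives S A | S.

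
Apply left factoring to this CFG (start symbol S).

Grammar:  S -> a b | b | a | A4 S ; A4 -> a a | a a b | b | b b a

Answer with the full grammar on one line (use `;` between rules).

S -> b | A4 S | a S'; A4 -> a a A4' | b A4''; S' -> b | ε; A4' -> ε | b; A4'' -> ε | b a

S has alternatives sharing prefix 'a': factor to S → a S' with S' → b | ε.
A4 has alternatives sharing prefix 'a a': factor to A4 → a a A4' with A4' → ε | b.
A4 has alternatives sharing prefix 'b': factor to A4 → b A4'' with A4'' → ε | b a.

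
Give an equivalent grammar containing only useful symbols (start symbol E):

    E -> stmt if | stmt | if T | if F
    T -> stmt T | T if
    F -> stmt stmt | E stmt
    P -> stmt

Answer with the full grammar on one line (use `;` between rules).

Generating nonterminals: {E, F, P}.
Reachable from E after that: {E, F}.
Removed useless symbols: {P, T} and every production mentioning them.

E -> stmt if | stmt | if F; F -> stmt stmt | E stmt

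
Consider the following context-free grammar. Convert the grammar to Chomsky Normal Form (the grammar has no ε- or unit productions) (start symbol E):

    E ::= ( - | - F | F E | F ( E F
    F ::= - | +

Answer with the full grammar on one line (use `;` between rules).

Introduce a nonterminal for each terminal appearing in a rule of length ≥ 2: X1 → (, X2 → -.
Binarize each right-hand side of length ≥ 3 by chaining fresh nonterminals (Y1, Y2, …): affected rules were E → F X1 E F.

E ::= X1 X2 | X2 F | F E | F Y1; F ::= - | +; X1 ::= (; X2 ::= -; Y1 ::= X1 Y2; Y2 ::= E F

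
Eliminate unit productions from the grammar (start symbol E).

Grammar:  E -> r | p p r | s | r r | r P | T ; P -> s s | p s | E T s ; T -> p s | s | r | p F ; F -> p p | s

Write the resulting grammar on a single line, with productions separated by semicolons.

Unit pairs: E ⇒* {T}.
For each unit pair (A, B), copy every non-unit production of B to A, then drop all unit productions.

E -> r | p p r | s | r r | r P | p s | p F; P -> s s | p s | E T s; T -> p s | s | r | p F; F -> p p | s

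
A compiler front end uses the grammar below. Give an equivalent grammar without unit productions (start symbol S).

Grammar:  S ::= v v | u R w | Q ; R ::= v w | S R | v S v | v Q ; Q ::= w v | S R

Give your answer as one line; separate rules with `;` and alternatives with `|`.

S ::= v v | u R w | w v | S R; R ::= v w | S R | v S v | v Q; Q ::= w v | S R

Unit pairs: S ⇒* {Q}.
Replace each nonterminal's rules with the union of the non-unit rules of every nonterminal it unit-derives.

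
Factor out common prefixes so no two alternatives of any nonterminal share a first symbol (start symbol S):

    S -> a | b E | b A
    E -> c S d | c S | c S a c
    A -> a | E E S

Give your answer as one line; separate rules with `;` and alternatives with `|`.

S -> a | b S'; E -> c S E'; A -> a | E E S; S' -> E | A; E' -> d | ε | a c

S has alternatives sharing prefix 'b': factor to S → b S' with S' → E | A.
E has alternatives sharing prefix 'c S': factor to E → c S E' with E' → d | ε | a c.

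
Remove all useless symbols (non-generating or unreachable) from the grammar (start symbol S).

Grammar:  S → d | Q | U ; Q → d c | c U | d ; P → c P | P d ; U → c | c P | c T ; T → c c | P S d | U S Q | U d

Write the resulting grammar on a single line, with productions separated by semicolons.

Generating nonterminals: {Q, S, T, U}.
Reachable from S after that: {Q, S, T, U}.
Removed useless symbols: {P} and every production mentioning them.

S → d | Q | U; Q → d c | c U | d; U → c | c T; T → c c | U S Q | U d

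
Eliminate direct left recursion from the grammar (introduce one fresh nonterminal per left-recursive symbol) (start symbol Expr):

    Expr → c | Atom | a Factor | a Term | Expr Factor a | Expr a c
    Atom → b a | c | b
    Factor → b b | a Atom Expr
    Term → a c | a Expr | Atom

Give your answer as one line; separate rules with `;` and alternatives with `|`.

Expr → c Expr1 | Atom Expr1 | a Factor Expr1 | a Term Expr1; Atom → b a | c | b; Factor → b b | a Atom Expr; Term → a c | a Expr | Atom; Expr1 → Factor a Expr1 | a c Expr1 | ε

Expr is directly left-recursive.
For Expr: α = {Factor a, a c}, β = {c, Atom, a Factor, a Term}. Rewrite as Expr → β Expr1 and Expr1 → α Expr1 | ε.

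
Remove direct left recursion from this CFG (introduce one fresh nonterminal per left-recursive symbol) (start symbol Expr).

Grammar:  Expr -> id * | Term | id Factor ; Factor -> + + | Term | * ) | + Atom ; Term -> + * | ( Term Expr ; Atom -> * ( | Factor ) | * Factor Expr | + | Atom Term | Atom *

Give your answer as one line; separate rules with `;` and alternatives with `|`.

Expr -> id * | Term | id Factor; Factor -> + + | Term | * ) | + Atom; Term -> + * | ( Term Expr; Atom -> * ( Atom1 | Factor ) Atom1 | * Factor Expr Atom1 | + Atom1; Atom1 -> Term Atom1 | * Atom1 | ε

Directly left-recursive nonterminal: Atom.
For Atom: α = {Term, *}, β = {* (, Factor ), * Factor Expr, +}. Rewrite as Atom → β Atom1 and Atom1 → α Atom1 | ε.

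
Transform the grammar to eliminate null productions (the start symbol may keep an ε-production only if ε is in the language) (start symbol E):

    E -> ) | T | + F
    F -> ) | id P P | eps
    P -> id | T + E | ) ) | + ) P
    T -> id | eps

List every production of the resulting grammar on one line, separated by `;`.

Nullable nonterminals: {E, F, T}.
ε ∈ L(G) since E is nullable, so keep E → ε.
Expand every rule over subsets of its nullable positions: E → + F gives + F | +. P → T + E gives T + E | T + | + E | +.

E -> ) | T | + F | + | eps; F -> ) | id P P; P -> id | T + E | T + | + E | + | ) ) | + ) P; T -> id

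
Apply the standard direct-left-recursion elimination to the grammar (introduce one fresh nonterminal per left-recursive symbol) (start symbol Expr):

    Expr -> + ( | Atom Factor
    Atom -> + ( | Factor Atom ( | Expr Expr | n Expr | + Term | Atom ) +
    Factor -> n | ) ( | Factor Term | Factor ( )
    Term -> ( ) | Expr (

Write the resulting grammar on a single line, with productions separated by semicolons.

Expr -> + ( | Atom Factor; Atom -> + ( Atom1 | Factor Atom ( Atom1 | Expr Expr Atom1 | n Expr Atom1 | + Term Atom1; Factor -> n Factor1 | ) ( Factor1; Term -> ( ) | Expr (; Atom1 -> ) + Atom1 | ε; Factor1 -> Term Factor1 | ( ) Factor1 | ε

Directly left-recursive nonterminals: Atom, Factor.
For Atom: α = {) +}, β = {+ (, Factor Atom (, Expr Expr, n Expr, + Term}. Rewrite as Atom → β Atom1 and Atom1 → α Atom1 | ε.
For Factor: α = {Term, ( )}, β = {n, ) (}. Rewrite as Factor → β Factor1 and Factor1 → α Factor1 | ε.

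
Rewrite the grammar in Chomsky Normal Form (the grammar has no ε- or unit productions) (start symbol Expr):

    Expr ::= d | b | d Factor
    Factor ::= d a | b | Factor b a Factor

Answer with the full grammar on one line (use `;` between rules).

Expr ::= d | b | X1 Factor; Factor ::= X1 X2 | b | Factor Y1; X1 ::= d; X2 ::= a; X3 ::= b; Y1 ::= X3 Y2; Y2 ::= X2 Factor

Introduce a nonterminal for each terminal appearing in a rule of length ≥ 2: X1 → d, X2 → a, X3 → b.
Binarize each right-hand side of length ≥ 3 by chaining fresh nonterminals (Y1, Y2, …): affected rules were Factor → Factor X3 X2 Factor.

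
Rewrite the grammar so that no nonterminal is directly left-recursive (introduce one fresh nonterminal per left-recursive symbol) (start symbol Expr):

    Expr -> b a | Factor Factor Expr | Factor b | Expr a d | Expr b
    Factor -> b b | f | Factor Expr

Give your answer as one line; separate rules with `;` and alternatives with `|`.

Expr -> b a Expr1 | Factor Factor Expr Expr1 | Factor b Expr1; Factor -> b b Factor1 | f Factor1; Expr1 -> a d Expr1 | b Expr1 | ε; Factor1 -> Expr Factor1 | ε

Directly left-recursive nonterminals: Expr, Factor.
For Expr: α = {a d, b}, β = {b a, Factor Factor Expr, Factor b}. Rewrite as Expr → β Expr1 and Expr1 → α Expr1 | ε.
For Factor: α = {Expr}, β = {b b, f}. Rewrite as Factor → β Factor1 and Factor1 → α Factor1 | ε.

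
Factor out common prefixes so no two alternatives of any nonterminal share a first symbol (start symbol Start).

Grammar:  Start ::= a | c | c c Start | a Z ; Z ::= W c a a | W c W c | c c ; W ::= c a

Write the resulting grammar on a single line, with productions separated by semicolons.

Start has alternatives sharing prefix 'a': factor to Start → a Start1 with Start1 → ε | Z.
Start has alternatives sharing prefix 'c': factor to Start → c Start2 with Start2 → ε | c Start.
Z has alternatives sharing prefix 'W c': factor to Z → W c Z1 with Z1 → a a | W c.

Start ::= a Start1 | c Start2; Z ::= c c | W c Z1; W ::= c a; Start1 ::= ε | Z; Start2 ::= ε | c Start; Z1 ::= a a | W c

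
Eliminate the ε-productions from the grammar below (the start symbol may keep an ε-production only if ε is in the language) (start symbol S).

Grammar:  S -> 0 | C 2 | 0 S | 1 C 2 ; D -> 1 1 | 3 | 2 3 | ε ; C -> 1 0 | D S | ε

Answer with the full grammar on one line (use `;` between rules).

Nullable set = {C, D}.
ε ∉ L(G), so no ε-production is kept.
Add the nullable-subset variants: S → C 2 gives C 2 | 2. S → 1 C 2 gives 1 C 2 | 1 2. C → D S gives D S | S.

S -> 0 | C 2 | 2 | 0 S | 1 C 2 | 1 2; D -> 1 1 | 3 | 2 3; C -> 1 0 | D S | S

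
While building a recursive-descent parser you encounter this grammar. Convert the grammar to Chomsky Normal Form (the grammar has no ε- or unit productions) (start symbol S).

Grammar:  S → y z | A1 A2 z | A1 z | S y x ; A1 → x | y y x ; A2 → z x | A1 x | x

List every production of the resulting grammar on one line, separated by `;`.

S → X1 X2 | A1 Y1 | A1 X2 | S Y2; A1 → x | X1 Y3; A2 → X2 X3 | A1 X3 | x; X1 → y; X2 → z; X3 → x; Y1 → A2 X2; Y2 → X1 X3; Y3 → X1 X3

Introduce a nonterminal for each terminal appearing in a rule of length ≥ 2: X1 → y, X2 → z, X3 → x.
Binarize each right-hand side of length ≥ 3 by chaining fresh nonterminals (Y1, Y2, …): affected rules were S → A1 A2 X2; S → S X1 X3; A1 → X1 X1 X3.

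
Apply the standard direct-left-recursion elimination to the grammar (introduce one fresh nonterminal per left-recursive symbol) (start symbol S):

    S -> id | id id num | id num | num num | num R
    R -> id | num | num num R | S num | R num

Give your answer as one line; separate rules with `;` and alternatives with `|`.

Directly left-recursive nonterminal: R.
For R: α = {num}, β = {id, num, num num R, S num}. Rewrite as R → β R' and R' → α R' | ε.

S -> id | id id num | id num | num num | num R; R -> id R' | num R' | num num R R' | S num R'; R' -> num R' | ε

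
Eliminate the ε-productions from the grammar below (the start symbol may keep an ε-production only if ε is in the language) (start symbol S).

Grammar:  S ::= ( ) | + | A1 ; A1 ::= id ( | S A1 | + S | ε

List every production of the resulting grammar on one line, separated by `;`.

Nullable set = {A1, S}.
ε ∈ L(G) since S is nullable, so keep S → ε.
Expand every rule over subsets of its nullable positions: A1 → S A1 gives S A1 | S. A1 → + S gives + S | +.

S ::= ( ) | + | A1 | ε; A1 ::= id ( | S A1 | S | + S | +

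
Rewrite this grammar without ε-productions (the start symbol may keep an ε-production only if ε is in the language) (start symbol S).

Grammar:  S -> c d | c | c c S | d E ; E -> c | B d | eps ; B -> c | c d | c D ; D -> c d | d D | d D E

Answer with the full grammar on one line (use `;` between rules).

S -> c d | c | c c S | d E | d; E -> c | B d; B -> c | c d | c D; D -> c d | d D | d D E

The nullable symbols are {E}.
ε ∉ L(G), so no ε-production is kept.
Add the nullable-subset variants: S → d E gives d E | d.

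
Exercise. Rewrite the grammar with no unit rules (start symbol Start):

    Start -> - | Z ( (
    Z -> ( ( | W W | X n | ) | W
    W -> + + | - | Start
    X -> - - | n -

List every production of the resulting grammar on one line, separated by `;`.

Unit pairs: W ⇒* {Start}; Z ⇒* {Start, W}.
For every A with A ⇒* B via unit rules, add B's non-unit alternatives to A; then delete every rule of the form X → Y.

Start -> - | Z ( (; Z -> ( ( | W W | X n | ) | - | Z ( ( | + +; W -> - | Z ( ( | + +; X -> - - | n -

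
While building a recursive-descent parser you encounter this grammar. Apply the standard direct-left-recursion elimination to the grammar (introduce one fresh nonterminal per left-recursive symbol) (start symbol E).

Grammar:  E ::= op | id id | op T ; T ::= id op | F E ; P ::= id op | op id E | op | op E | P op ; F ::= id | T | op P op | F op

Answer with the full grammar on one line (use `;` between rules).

E ::= op | id id | op T; T ::= id op | F E; P ::= id op P' | op id E P' | op P' | op E P'; F ::= id F' | T F' | op P op F'; P' ::= op P' | ε; F' ::= op F' | ε

Left recursion appears on P, F.
For P: α = {op}, β = {id op, op id E, op, op E}. Rewrite as P → β P' and P' → α P' | ε.
For F: α = {op}, β = {id, T, op P op}. Rewrite as F → β F' and F' → α F' | ε.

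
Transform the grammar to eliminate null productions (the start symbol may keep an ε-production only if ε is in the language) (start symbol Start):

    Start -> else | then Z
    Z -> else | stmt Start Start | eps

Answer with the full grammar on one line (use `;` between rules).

Nullable set = {Z}.
ε ∉ L(G), so no ε-production is kept.
Expand every rule over subsets of its nullable positions: Start → then Z gives then Z | then.

Start -> else | then Z | then; Z -> else | stmt Start Start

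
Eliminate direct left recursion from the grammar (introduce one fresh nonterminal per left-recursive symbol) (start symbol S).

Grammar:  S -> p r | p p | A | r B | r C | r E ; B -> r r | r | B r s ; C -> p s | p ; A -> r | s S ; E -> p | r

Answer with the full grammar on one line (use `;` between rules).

B is directly left-recursive.
For B: α = {r s}, β = {r r, r}. Rewrite as B → β B' and B' → α B' | ε.

S -> p r | p p | A | r B | r C | r E; B -> r r B' | r B'; C -> p s | p; A -> r | s S; E -> p | r; B' -> r s B' | ε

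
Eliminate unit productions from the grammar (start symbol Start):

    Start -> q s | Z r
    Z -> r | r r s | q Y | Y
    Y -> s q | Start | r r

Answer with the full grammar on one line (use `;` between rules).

Start -> q s | Z r; Z -> r | r r s | q Y | q s | Z r | s q | r r; Y -> q s | Z r | s q | r r

Unit pairs: Y ⇒* {Start}; Z ⇒* {Start, Y}.
Replace each nonterminal's rules with the union of the non-unit rules of every nonterminal it unit-derives.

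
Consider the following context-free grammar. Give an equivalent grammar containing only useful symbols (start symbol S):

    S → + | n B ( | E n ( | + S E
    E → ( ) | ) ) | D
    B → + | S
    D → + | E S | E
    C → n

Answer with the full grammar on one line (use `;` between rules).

Generating nonterminals: {B, C, D, E, S}.
Reachable from S after that: {B, D, E, S}.
Removed useless symbols: {C} and every production mentioning them.

S → + | n B ( | E n ( | + S E; E → ( ) | ) ) | D; B → + | S; D → + | E S | E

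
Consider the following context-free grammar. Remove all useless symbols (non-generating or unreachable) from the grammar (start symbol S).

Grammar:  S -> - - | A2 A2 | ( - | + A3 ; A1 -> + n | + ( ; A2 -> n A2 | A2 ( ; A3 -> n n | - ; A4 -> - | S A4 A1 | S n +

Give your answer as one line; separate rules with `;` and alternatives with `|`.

S -> - - | ( - | + A3; A3 -> n n | -

Generating nonterminals: {A1, A3, A4, S}.
Reachable from S after that: {A3, S}.
Removed useless symbols: {A1, A2, A4} and every production mentioning them.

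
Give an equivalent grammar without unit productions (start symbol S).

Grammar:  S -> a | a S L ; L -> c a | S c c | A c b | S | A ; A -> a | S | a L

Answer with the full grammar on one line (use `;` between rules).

S -> a | a S L; L -> c a | S c c | A c b | a | a S L | a L; A -> a | a S L | a L

Unit pairs: A ⇒* {S}; L ⇒* {A, S}.
Replace each nonterminal's rules with the union of the non-unit rules of every nonterminal it unit-derives.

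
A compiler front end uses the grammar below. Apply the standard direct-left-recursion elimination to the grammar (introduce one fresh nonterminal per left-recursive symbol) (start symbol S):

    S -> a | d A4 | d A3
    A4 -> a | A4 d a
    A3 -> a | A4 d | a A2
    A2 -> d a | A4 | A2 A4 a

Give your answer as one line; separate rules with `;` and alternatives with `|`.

S -> a | d A4 | d A3; A4 -> a A4'; A3 -> a | A4 d | a A2; A2 -> d a A2' | A4 A2'; A4' -> d a A4' | epsilon; A2' -> A4 a A2' | epsilon

A4, A2 are directly left-recursive.
For A4: α = {d a}, β = {a}. Rewrite as A4 → β A4' and A4' → α A4' | ε.
For A2: α = {A4 a}, β = {d a, A4}. Rewrite as A2 → β A2' and A2' → α A2' | ε.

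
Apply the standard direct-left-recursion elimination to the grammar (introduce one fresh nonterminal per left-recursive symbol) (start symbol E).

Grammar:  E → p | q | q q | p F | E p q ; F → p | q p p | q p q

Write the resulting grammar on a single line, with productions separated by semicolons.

E → p E' | q E' | q q E' | p F E'; F → p | q p p | q p q; E' → p q E' | eps

Directly left-recursive nonterminal: E.
For E: α = {p q}, β = {p, q, q q, p F}. Rewrite as E → β E' and E' → α E' | ε.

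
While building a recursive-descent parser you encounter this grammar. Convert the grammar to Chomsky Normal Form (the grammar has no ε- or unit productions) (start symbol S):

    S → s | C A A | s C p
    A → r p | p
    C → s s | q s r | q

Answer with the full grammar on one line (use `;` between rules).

S → s | C Y1 | X1 Y2; A → X3 X2 | p; C → X1 X1 | X4 Y3 | q; X1 → s; X2 → p; X3 → r; X4 → q; Y1 → A A; Y2 → C X2; Y3 → X1 X3

Introduce a nonterminal for each terminal appearing in a rule of length ≥ 2: X1 → s, X2 → p, X3 → r, X4 → q.
Binarize each right-hand side of length ≥ 3 by chaining fresh nonterminals (Y1, Y2, …): affected rules were S → C A A; S → X1 C X2; C → X4 X1 X3.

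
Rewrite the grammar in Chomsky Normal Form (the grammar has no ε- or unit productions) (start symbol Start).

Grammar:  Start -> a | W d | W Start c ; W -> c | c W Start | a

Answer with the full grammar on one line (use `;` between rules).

Introduce a nonterminal for each terminal appearing in a rule of length ≥ 2: X1 → d, X2 → c.
Binarize each right-hand side of length ≥ 3 by chaining fresh nonterminals (Y1, Y2, …): affected rules were Start → W Start X2; W → X2 W Start.

Start -> a | W X1 | W Y1; W -> c | X2 Y2 | a; X1 -> d; X2 -> c; Y1 -> Start X2; Y2 -> W Start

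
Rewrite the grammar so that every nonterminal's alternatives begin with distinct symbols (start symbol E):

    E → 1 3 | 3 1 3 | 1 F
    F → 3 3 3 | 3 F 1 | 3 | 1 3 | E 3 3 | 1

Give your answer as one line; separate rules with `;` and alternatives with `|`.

E → 3 1 3 | 1 E'; F → E 3 3 | 3 F' | 1 F''; E' → 3 | F; F' → 3 3 | F 1 | epsilon; F'' → 3 | epsilon

E has alternatives sharing prefix '1': factor to E → 1 E' with E' → 3 | F.
F has alternatives sharing prefix '3': factor to F → 3 F' with F' → 3 3 | F 1 | ε.
F has alternatives sharing prefix '1': factor to F → 1 F'' with F'' → 3 | ε.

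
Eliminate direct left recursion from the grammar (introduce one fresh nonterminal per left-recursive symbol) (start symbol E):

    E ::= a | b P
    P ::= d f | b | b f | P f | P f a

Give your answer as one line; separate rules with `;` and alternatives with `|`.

Left recursion appears on P.
For P: α = {f, f a}, β = {d f, b, b f}. Rewrite as P → β P' and P' → α P' | ε.

E ::= a | b P; P ::= d f P' | b P' | b f P'; P' ::= f P' | f a P' | ε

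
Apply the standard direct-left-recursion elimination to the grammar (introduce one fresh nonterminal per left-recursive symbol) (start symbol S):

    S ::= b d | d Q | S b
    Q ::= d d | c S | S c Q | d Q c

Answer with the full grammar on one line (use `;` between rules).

S ::= b d S' | d Q S'; Q ::= d d | c S | S c Q | d Q c; S' ::= b S' | ε

Directly left-recursive nonterminal: S.
For S: α = {b}, β = {b d, d Q}. Rewrite as S → β S' and S' → α S' | ε.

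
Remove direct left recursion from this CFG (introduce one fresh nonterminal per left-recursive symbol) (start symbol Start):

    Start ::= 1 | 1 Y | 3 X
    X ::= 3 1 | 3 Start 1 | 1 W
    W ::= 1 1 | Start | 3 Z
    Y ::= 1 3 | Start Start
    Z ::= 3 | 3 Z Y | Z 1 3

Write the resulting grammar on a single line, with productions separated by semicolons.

Directly left-recursive nonterminal: Z.
For Z: α = {1 3}, β = {3, 3 Z Y}. Rewrite as Z → β Z1 and Z1 → α Z1 | ε.

Start ::= 1 | 1 Y | 3 X; X ::= 3 1 | 3 Start 1 | 1 W; W ::= 1 1 | Start | 3 Z; Y ::= 1 3 | Start Start; Z ::= 3 Z1 | 3 Z Y Z1; Z1 ::= 1 3 Z1 | ε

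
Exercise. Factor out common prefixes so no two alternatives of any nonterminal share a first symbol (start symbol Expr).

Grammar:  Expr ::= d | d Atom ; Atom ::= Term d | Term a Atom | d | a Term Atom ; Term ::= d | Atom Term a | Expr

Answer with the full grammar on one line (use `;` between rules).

Expr has alternatives sharing prefix 'd': factor to Expr → d Expr1 with Expr1 → ε | Atom.
Atom has alternatives sharing prefix 'Term': factor to Atom → Term Atom1 with Atom1 → d | a Atom.

Expr ::= d Expr1; Atom ::= d | a Term Atom | Term Atom1; Term ::= d | Atom Term a | Expr; Expr1 ::= ε | Atom; Atom1 ::= d | a Atom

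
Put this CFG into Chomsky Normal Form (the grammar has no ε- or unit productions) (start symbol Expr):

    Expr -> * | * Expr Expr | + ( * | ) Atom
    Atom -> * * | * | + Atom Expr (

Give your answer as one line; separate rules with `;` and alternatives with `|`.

Introduce a nonterminal for each terminal appearing in a rule of length ≥ 2: X1 → *, X2 → +, X3 → (, X4 → ).
Binarize each right-hand side of length ≥ 3 by chaining fresh nonterminals (Y1, Y2, …): affected rules were Expr → X1 Expr Expr; Expr → X2 X3 X1; Atom → X2 Atom Expr X3.

Expr -> * | X1 Y1 | X2 Y2 | X4 Atom; Atom -> X1 X1 | * | X2 Y3; X1 -> *; X2 -> +; X3 -> (; X4 -> ); Y1 -> Expr Expr; Y2 -> X3 X1; Y3 -> Atom Y4; Y4 -> Expr X3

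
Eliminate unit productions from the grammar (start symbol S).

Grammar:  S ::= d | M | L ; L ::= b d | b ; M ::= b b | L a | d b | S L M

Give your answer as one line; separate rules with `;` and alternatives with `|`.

Unit pairs: S ⇒* {L, M}.
For every A with A ⇒* B via unit rules, add B's non-unit alternatives to A; then delete every rule of the form X → Y.

S ::= b d | b | d | b b | L a | d b | S L M; L ::= b d | b; M ::= b b | L a | d b | S L M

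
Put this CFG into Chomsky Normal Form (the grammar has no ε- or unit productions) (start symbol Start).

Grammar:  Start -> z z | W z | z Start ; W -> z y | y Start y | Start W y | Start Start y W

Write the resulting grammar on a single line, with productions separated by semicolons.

Start -> X1 X1 | W X1 | X1 Start; W -> X1 X2 | X2 Y1 | Start Y2 | Start Y3; X1 -> z; X2 -> y; Y1 -> Start X2; Y2 -> W X2; Y3 -> Start Y4; Y4 -> X2 W

Introduce a nonterminal for each terminal appearing in a rule of length ≥ 2: X1 → z, X2 → y.
Binarize each right-hand side of length ≥ 3 by chaining fresh nonterminals (Y1, Y2, …): affected rules were W → X2 Start X2; W → Start W X2; W → Start Start X2 W.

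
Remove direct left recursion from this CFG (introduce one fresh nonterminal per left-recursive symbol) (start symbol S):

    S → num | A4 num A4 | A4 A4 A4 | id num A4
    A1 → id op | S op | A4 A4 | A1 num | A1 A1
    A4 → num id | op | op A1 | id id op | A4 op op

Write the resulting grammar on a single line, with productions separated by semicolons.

Directly left-recursive nonterminals: A1, A4.
For A1: α = {num, A1}, β = {id op, S op, A4 A4}. Rewrite as A1 → β A1' and A1' → α A1' | ε.
For A4: α = {op op}, β = {num id, op, op A1, id id op}. Rewrite as A4 → β A4' and A4' → α A4' | ε.

S → num | A4 num A4 | A4 A4 A4 | id num A4; A1 → id op A1' | S op A1' | A4 A4 A1'; A4 → num id A4' | op A4' | op A1 A4' | id id op A4'; A1' → num A1' | A1 A1' | ε; A4' → op op A4' | ε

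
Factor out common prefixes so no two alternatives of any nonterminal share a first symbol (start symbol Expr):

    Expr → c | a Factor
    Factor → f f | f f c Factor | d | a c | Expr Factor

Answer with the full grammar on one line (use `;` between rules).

Factor has alternatives sharing prefix 'f f': factor to Factor → f f Factor1 with Factor1 → ε | c Factor.

Expr → c | a Factor; Factor → d | a c | Expr Factor | f f Factor1; Factor1 → ε | c Factor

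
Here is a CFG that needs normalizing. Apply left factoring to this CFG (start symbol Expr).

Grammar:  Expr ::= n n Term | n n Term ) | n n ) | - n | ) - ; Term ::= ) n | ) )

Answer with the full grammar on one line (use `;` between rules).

Expr ::= - n | ) - | n n Expr1; Term ::= ) Term1; Expr1 ::= ) | Term Expr11; Term1 ::= n | ); Expr11 ::= epsilon | )

Expr has alternatives sharing prefix 'n n': factor to Expr → n n Expr1 with Expr1 → Term | Term ) | ).
Term has alternatives sharing prefix ')': factor to Term → ) Term1 with Term1 → n | ).
Expr1 has alternatives sharing prefix 'Term': factor to Expr1 → Term Expr11 with Expr11 → ε | ).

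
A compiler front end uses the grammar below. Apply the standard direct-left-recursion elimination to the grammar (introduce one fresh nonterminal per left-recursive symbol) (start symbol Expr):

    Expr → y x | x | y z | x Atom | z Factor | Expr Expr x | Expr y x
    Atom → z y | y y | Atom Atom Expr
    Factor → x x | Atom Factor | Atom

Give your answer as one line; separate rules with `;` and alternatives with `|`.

Expr → y x Expr1 | x Expr1 | y z Expr1 | x Atom Expr1 | z Factor Expr1; Atom → z y Atom1 | y y Atom1; Factor → x x | Atom Factor | Atom; Expr1 → Expr x Expr1 | y x Expr1 | ε; Atom1 → Atom Expr Atom1 | ε

Expr, Atom are directly left-recursive.
For Expr: α = {Expr x, y x}, β = {y x, x, y z, x Atom, z Factor}. Rewrite as Expr → β Expr1 and Expr1 → α Expr1 | ε.
For Atom: α = {Atom Expr}, β = {z y, y y}. Rewrite as Atom → β Atom1 and Atom1 → α Atom1 | ε.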